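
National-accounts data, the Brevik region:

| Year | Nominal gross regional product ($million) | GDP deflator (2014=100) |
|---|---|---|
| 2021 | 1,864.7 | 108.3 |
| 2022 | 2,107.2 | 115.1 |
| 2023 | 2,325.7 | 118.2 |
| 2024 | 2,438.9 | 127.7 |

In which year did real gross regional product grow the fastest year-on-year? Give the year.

2022: real = 2107.2/1.151 = 1830.76; growth vs 2021 (1721.79) = 6.33%.
2023: real = 2325.7/1.182 = 1967.60; growth vs 2022 (1830.76) = 7.47%.
2024: real = 2438.9/1.277 = 1909.87; growth vs 2023 (1967.60) = -2.93%.

2023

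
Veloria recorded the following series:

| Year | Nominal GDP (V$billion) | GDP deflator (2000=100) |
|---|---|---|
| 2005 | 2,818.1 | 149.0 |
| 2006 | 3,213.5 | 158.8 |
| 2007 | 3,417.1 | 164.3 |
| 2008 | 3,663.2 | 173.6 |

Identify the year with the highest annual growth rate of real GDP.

2006: real = 3213.5/1.588 = 2023.61; growth vs 2005 (1891.34) = 6.99%.
2007: real = 3417.1/1.643 = 2079.79; growth vs 2006 (2023.61) = 2.78%.
2008: real = 3663.2/1.736 = 2110.14; growth vs 2007 (2079.79) = 1.46%.

2006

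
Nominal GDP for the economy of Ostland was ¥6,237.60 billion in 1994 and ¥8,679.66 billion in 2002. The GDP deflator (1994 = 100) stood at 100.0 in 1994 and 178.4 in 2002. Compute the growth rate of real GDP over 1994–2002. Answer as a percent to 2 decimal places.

-22.00%

Deflate each year: 1994 → 6237.60/1.000 = 6237.60; 2002 → 8679.66/1.784 = 4865.28.
So real GDP changed by 4865.28/6237.60 − 1 = -0.2200, i.e. -22.00%.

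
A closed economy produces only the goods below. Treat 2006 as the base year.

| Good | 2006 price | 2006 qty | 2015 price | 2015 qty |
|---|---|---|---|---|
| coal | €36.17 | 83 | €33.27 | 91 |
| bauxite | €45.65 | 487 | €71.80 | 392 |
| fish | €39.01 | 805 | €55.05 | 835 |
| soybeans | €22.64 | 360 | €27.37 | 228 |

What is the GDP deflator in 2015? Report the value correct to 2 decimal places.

141.51

Nominal GDP 2015 = 33.27·91 + 71.80·392 + 55.05·835 + 27.37·228 = 83380.28.
Real GDP 2015 (at 2006 prices) = 36.17·91 + 45.65·392 + 39.01·835 + 22.64·228 = 58921.54.
Deflator = Nominal/Real × 100 = 83380.28/58921.54 × 100 = 141.511.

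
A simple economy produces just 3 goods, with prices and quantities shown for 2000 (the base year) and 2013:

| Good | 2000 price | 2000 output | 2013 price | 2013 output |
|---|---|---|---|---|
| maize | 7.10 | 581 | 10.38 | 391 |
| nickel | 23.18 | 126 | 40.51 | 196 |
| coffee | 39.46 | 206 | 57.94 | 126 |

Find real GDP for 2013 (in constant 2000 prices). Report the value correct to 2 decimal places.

Real GDP 2013 = Σ (p_2000 × q_2013) = 7.10·391 + 23.18·196 + 39.46·126 = 12291.34.

12291.34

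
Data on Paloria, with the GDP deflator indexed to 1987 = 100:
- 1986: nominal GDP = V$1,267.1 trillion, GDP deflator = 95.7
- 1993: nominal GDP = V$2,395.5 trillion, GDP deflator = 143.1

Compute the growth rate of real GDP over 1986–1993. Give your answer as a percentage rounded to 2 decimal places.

26.43%

Deflate each year: 1986 → 1267.1/0.957 = 1324.03; 1993 → 2395.5/1.431 = 1674.00.
So real GDP changed by 1674.00/1324.03 − 1 = 0.2643, i.e. 26.43%.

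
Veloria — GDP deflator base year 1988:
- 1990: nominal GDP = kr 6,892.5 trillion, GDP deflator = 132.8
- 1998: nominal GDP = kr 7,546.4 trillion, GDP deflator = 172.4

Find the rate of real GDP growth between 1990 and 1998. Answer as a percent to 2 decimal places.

Deflate each year: 1990 → 6892.5/1.328 = 5190.14; 1998 → 7546.4/1.724 = 4377.26.
So real GDP changed by 4377.26/5190.14 − 1 = -0.1566, i.e. -15.66%.

-15.66%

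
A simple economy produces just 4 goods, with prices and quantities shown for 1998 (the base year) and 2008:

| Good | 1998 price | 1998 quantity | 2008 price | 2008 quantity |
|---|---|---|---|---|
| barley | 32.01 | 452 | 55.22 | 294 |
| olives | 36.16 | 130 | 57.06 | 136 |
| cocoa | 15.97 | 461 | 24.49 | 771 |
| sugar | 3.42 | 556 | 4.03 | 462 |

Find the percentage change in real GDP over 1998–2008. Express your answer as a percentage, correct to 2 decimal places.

-0.74%

Real GDP 1998 = Nominal GDP 1998 = 32.01·452 + 36.16·130 + 15.97·461 + 3.42·556 = 28433.01.
Real GDP 2008 (at 1998 prices) = 32.01·294 + 36.16·136 + 15.97·771 + 3.42·462 = 28221.61.
Real growth = 28221.61/28433.01 − 1 = -0.0074.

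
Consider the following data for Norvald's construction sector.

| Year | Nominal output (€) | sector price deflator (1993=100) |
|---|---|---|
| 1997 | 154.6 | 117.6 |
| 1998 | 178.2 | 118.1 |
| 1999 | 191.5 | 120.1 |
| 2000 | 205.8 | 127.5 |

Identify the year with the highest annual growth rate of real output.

1998: real = 178.2/1.181 = 150.89; growth vs 1997 (131.46) = 14.78%.
1999: real = 191.5/1.201 = 159.45; growth vs 1998 (150.89) = 5.67%.
2000: real = 205.8/1.275 = 161.41; growth vs 1999 (159.45) = 1.23%.

1998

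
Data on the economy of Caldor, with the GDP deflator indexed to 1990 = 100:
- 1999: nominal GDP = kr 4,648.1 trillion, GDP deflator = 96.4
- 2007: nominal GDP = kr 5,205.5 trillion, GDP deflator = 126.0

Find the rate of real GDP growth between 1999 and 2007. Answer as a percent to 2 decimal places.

Deflate each year: 1999 → 4648.1/0.964 = 4821.68; 2007 → 5205.5/1.260 = 4131.35.
So real GDP changed by 4131.35/4821.68 − 1 = -0.1432, i.e. -14.32%.

-14.32%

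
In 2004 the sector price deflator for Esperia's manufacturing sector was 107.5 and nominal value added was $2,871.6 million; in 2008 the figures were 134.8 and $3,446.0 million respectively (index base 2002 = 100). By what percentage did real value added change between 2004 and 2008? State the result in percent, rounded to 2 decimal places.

-4.30%

Real value added 2004 = 2871.6 / 1.075 = 2671.26.
Real value added 2008 = 3446.0 / 1.348 = 2556.38.
Real growth = 2556.38 / 2671.26 − 1 = -0.0430.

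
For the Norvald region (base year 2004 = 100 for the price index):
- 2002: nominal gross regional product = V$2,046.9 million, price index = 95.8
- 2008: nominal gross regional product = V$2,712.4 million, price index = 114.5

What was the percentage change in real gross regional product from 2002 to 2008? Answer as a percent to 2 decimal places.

Deflate each year: 2002 → 2046.9/0.958 = 2136.64; 2008 → 2712.4/1.145 = 2368.91.
So real gross regional product changed by 2368.91/2136.64 − 1 = 0.1087, i.e. 10.87%.

10.87%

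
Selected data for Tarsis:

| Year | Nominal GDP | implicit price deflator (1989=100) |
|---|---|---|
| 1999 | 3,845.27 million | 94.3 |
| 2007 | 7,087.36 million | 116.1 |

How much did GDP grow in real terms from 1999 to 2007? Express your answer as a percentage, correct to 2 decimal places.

49.71%

Deflate each year: 1999 → 3845.27/0.943 = 4077.70; 2007 → 7087.36/1.161 = 6104.53.
So real GDP changed by 6104.53/4077.70 − 1 = 0.4971, i.e. 49.71%.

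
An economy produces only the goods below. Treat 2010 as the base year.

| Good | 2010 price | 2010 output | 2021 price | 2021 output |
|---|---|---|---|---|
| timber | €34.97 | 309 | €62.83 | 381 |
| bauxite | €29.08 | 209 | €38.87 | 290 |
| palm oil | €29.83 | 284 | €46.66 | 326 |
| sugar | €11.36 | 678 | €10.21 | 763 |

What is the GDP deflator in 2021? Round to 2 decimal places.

144.99

Nominal GDP 2021 = 62.83·381 + 38.87·290 + 46.66·326 + 10.21·763 = 58211.92.
Real GDP 2021 (at 2010 prices) = 34.97·381 + 29.08·290 + 29.83·326 + 11.36·763 = 40149.03.
Deflator = Nominal/Real × 100 = 58211.92/40149.03 × 100 = 144.990.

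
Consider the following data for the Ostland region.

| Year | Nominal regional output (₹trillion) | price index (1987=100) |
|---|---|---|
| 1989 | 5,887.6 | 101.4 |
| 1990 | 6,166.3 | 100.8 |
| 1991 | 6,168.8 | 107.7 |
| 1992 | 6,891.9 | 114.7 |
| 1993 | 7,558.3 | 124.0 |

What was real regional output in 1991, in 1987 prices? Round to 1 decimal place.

₹5,727.8 trillion

Real regional output 1991 = 6168.8 / 1.077 = 5727.76.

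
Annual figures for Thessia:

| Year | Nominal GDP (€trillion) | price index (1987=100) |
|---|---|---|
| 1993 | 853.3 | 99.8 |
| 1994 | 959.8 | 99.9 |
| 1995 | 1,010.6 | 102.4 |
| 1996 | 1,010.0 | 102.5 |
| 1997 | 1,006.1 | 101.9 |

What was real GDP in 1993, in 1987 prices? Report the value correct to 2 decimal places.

€855.01 trillion

Real GDP 1993 = 853.3 / 0.998 = 855.01.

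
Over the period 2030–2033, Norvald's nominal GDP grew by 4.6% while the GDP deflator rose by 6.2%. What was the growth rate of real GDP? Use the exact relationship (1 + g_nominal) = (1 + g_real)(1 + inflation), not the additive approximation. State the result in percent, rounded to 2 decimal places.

-1.51%

(1 + g_nom) = (1 + g_real)(1 + π), so g_real = 1.0460 / 1.0620 − 1 = -0.01507.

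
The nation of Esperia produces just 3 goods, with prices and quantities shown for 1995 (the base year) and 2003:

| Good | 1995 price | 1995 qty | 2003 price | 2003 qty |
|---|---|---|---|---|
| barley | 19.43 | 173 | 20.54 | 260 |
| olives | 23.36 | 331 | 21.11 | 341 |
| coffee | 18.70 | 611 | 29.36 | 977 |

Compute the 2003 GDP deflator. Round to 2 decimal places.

Nominal GDP 2003 = 20.54·260 + 21.11·341 + 29.36·977 = 41223.63.
Real GDP 2003 (at 1995 prices) = 19.43·260 + 23.36·341 + 18.70·977 = 31287.46.
Deflator = Nominal/Real × 100 = 41223.63/31287.46 × 100 = 131.758.

131.76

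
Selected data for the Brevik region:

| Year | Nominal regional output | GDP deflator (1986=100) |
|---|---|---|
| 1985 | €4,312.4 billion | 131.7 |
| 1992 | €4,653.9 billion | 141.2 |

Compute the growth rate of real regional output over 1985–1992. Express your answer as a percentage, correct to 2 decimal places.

Deflate each year: 1985 → 4312.4/1.317 = 3274.41; 1992 → 4653.9/1.412 = 3295.96.
So real regional output changed by 3295.96/3274.41 − 1 = 0.0066, i.e. 0.66%.

0.66%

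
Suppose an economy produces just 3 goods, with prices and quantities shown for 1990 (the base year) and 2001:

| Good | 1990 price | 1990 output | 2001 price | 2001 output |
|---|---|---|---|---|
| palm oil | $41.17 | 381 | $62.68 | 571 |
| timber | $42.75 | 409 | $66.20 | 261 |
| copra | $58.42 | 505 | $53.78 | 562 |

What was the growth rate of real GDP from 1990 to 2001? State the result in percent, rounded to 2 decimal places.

7.70%

Real GDP 1990 = Nominal GDP 1990 = 41.17·381 + 42.75·409 + 58.42·505 = 62672.62.
Real GDP 2001 (at 1990 prices) = 41.17·571 + 42.75·261 + 58.42·562 = 67497.86.
Real growth = 67497.86/62672.62 − 1 = 0.0770.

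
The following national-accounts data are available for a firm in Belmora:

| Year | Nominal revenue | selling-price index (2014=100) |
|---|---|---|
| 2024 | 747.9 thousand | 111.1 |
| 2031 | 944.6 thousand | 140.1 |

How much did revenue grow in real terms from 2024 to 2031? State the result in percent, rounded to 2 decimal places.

Deflate each year: 2024 → 747.9/1.111 = 673.18; 2031 → 944.6/1.401 = 674.23.
So real revenue changed by 674.23/673.18 − 1 = 0.0016, i.e. 0.16%.

0.16%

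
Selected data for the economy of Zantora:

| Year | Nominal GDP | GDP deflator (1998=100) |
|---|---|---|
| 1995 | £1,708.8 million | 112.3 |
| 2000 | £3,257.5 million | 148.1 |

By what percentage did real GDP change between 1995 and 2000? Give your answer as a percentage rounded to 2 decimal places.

44.55%

Real GDP 1995 = 1708.8 / 1.123 = 1521.64.
Real GDP 2000 = 3257.5 / 1.481 = 2199.53.
Real growth = 2199.53 / 1521.64 − 1 = 0.4455.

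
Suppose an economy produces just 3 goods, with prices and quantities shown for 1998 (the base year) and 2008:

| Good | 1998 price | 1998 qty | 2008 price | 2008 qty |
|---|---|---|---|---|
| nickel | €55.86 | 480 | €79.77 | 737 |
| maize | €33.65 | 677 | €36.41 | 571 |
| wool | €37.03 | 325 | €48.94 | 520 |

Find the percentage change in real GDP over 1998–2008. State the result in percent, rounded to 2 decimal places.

Real GDP 1998 = Nominal GDP 1998 = 55.86·480 + 33.65·677 + 37.03·325 = 61628.60.
Real GDP 2008 (at 1998 prices) = 55.86·737 + 33.65·571 + 37.03·520 = 79638.57.
Real growth = 79638.57/61628.60 − 1 = 0.2922.

29.22%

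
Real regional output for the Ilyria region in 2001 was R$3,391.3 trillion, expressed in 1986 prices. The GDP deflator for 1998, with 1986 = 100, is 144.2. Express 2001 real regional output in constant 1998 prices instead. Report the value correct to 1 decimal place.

Real regional output in 1998 prices = Real regional output in 1986 prices × (P_1998/P_1986) = 3391.3 × 1.442 = 4890.25.

R$4,890.3 trillion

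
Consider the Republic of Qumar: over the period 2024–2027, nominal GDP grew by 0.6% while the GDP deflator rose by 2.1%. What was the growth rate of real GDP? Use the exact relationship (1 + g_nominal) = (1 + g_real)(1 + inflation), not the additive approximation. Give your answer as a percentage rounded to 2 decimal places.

-1.47%

(1 + g_nom) = (1 + g_real)(1 + π), so g_real = 1.0060 / 1.0210 − 1 = -0.01469.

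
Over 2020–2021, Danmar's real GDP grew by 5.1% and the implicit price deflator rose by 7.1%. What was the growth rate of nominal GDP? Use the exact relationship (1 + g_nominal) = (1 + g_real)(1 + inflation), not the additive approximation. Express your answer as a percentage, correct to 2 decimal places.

(1 + g_nom) = (1 + g_real)(1 + π) = 1.0510 × 1.0710 = 1.12562.

12.56%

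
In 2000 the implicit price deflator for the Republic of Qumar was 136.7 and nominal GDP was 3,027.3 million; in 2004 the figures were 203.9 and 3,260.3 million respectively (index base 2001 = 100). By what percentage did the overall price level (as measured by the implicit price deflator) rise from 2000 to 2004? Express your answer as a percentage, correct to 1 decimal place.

49.2%

Price-level change = 203.9 / 136.7 − 1 = 0.4916.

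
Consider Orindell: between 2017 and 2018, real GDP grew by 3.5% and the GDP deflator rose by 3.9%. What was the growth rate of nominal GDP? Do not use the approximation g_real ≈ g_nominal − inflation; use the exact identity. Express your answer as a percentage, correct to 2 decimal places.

(1 + g_nom) = (1 + g_real)(1 + π) = 1.0350 × 1.0390 = 1.07537.

7.54%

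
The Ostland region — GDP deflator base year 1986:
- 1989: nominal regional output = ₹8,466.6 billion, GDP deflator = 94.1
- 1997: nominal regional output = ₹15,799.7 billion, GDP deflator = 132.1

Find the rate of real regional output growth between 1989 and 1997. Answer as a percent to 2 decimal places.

32.93%

Deflate each year: 1989 → 8466.6/0.941 = 8997.45; 1997 → 15799.7/1.321 = 11960.41.
So real regional output changed by 11960.41/8997.45 − 1 = 0.3293, i.e. 32.93%.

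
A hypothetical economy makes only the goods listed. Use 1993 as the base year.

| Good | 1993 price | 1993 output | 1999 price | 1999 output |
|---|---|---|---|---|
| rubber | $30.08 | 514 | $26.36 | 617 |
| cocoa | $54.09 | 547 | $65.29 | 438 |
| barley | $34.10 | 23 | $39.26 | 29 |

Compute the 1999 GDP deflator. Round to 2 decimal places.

Nominal GDP 1999 = 26.36·617 + 65.29·438 + 39.26·29 = 45999.68.
Real GDP 1999 (at 1993 prices) = 30.08·617 + 54.09·438 + 34.10·29 = 43239.68.
Deflator = Nominal/Real × 100 = 45999.68/43239.68 × 100 = 106.383.

106.38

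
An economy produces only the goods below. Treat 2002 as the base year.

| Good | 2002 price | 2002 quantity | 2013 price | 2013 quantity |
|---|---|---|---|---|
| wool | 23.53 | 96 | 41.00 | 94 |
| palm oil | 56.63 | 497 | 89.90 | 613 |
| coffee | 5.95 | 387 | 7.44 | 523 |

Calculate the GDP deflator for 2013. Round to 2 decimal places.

156.99

Nominal GDP 2013 = 41.00·94 + 89.90·613 + 7.44·523 = 62853.82.
Real GDP 2013 (at 2002 prices) = 23.53·94 + 56.63·613 + 5.95·523 = 40037.86.
Deflator = Nominal/Real × 100 = 62853.82/40037.86 × 100 = 156.986.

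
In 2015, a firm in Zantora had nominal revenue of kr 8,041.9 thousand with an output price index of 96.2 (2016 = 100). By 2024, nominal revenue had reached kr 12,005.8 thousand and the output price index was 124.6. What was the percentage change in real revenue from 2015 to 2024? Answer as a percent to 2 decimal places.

Deflate each year: 2015 → 8041.9/0.962 = 8359.56; 2024 → 12005.8/1.246 = 9635.47.
So real revenue changed by 9635.47/8359.56 − 1 = 0.1526, i.e. 15.26%.

15.26%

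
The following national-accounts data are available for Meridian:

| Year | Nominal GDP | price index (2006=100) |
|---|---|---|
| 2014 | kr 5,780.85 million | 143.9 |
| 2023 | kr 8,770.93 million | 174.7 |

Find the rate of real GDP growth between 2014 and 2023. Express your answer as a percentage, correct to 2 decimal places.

Deflate each year: 2014 → 5780.85/1.439 = 4017.27; 2023 → 8770.93/1.747 = 5020.57.
So real GDP changed by 5020.57/4017.27 − 1 = 0.2497, i.e. 24.97%.

24.97%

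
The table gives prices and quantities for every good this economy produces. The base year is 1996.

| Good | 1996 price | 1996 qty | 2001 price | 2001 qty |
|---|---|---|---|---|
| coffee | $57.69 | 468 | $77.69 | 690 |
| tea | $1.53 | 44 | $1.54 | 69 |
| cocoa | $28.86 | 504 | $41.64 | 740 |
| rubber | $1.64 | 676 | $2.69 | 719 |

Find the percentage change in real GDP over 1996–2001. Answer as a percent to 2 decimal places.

46.18%

Real GDP 1996 = Nominal GDP 1996 = 57.69·468 + 1.53·44 + 28.86·504 + 1.64·676 = 42720.32.
Real GDP 2001 (at 1996 prices) = 57.69·690 + 1.53·69 + 28.86·740 + 1.64·719 = 62447.23.
Real growth = 62447.23/42720.32 − 1 = 0.4618.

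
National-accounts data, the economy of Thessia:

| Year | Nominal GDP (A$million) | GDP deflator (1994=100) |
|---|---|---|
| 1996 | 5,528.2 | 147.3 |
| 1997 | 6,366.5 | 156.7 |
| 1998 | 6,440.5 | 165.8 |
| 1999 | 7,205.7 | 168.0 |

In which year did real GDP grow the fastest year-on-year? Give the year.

1997: real = 6366.5/1.567 = 4062.86; growth vs 1996 (3753.02) = 8.26%.
1998: real = 6440.5/1.658 = 3884.50; growth vs 1997 (4062.86) = -4.39%.
1999: real = 7205.7/1.680 = 4289.11; growth vs 1998 (3884.50) = 10.42%.

1999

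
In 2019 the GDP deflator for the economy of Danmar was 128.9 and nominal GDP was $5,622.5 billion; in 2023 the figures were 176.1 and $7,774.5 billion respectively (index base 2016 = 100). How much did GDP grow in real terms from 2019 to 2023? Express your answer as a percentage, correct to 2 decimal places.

1.21%

Real GDP 2019 = 5622.5 / 1.289 = 4361.91.
Real GDP 2023 = 7774.5 / 1.761 = 4414.82.
Real growth = 4414.82 / 4361.91 − 1 = 0.0121.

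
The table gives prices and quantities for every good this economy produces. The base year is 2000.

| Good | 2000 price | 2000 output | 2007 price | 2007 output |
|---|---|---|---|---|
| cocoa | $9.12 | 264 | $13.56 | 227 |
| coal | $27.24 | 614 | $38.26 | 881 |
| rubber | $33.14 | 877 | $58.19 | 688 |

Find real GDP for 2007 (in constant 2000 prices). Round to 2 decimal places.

$48869.00

Real GDP 2007 = Σ (p_2000 × q_2007) = 9.12·227 + 27.24·881 + 33.14·688 = 48869.00.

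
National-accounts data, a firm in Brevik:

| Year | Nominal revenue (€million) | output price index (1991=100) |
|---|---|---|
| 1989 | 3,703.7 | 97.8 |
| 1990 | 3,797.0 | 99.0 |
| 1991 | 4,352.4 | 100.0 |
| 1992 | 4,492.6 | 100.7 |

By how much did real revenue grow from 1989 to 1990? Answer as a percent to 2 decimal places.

Real revenue 1989 = 3703.7/0.978 = 3787.01.
Real revenue 1990 = 3797.0/0.990 = 3835.35.
Change = 3835.35/3787.01 − 1 = 0.0128.

1.28%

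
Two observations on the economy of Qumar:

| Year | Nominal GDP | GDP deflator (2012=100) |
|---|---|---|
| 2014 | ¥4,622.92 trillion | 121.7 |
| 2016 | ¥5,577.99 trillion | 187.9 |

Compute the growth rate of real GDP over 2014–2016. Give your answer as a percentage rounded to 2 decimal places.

Deflate each year: 2014 → 4622.92/1.217 = 3798.62; 2016 → 5577.99/1.879 = 2968.59.
So real GDP changed by 2968.59/3798.62 − 1 = -0.2185, i.e. -21.85%.

-21.85%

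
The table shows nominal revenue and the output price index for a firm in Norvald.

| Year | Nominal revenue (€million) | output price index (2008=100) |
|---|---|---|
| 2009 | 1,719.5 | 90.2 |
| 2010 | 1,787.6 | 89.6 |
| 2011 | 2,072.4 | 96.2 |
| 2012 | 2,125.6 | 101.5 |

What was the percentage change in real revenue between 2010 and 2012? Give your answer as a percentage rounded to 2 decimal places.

Real revenue 2010 = 1787.6/0.896 = 1995.09.
Real revenue 2012 = 2125.6/1.015 = 2094.19.
Change = 2094.19/1995.09 − 1 = 0.0497.

4.97%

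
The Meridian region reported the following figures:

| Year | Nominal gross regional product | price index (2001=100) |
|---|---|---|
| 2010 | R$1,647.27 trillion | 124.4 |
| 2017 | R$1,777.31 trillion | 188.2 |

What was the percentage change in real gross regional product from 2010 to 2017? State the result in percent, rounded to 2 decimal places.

Real gross regional product 2010 = 1647.27 / 1.244 = 1324.17.
Real gross regional product 2017 = 1777.31 / 1.882 = 944.37.
Real growth = 944.37 / 1324.17 − 1 = -0.2868.

-28.68%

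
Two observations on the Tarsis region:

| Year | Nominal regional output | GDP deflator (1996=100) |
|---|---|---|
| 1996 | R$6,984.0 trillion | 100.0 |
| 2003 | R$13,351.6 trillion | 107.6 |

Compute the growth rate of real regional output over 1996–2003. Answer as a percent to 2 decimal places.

77.67%

Real regional output 1996 = 6984.0 / 1.000 = 6984.00.
Real regional output 2003 = 13351.6 / 1.076 = 12408.55.
Real growth = 12408.55 / 6984.00 − 1 = 0.7767.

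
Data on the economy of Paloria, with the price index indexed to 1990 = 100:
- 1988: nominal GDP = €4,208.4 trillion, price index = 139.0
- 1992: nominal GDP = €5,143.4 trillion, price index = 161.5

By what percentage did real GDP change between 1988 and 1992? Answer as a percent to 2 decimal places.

Deflate each year: 1988 → 4208.4/1.390 = 3027.63; 1992 → 5143.4/1.615 = 3184.77.
So real GDP changed by 3184.77/3027.63 − 1 = 0.0519, i.e. 5.19%.

5.19%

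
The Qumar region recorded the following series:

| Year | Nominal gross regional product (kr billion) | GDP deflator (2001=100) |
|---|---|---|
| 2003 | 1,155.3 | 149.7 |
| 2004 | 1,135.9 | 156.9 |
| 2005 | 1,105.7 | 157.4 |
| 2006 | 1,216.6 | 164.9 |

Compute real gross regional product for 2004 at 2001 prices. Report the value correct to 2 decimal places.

kr 723.96 billion

Real gross regional product 2004 = 1135.9 / 1.569 = 723.96.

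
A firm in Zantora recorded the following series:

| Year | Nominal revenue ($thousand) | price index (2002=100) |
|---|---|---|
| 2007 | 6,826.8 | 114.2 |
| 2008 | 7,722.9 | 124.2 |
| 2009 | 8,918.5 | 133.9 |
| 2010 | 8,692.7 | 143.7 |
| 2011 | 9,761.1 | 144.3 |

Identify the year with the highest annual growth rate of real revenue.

2008: real = 7722.9/1.242 = 6218.12; growth vs 2007 (5977.93) = 4.02%.
2009: real = 8918.5/1.339 = 6660.57; growth vs 2008 (6218.12) = 7.12%.
2010: real = 8692.7/1.437 = 6049.20; growth vs 2009 (6660.57) = -9.18%.
2011: real = 9761.1/1.443 = 6764.45; growth vs 2010 (6049.20) = 11.82%.

2011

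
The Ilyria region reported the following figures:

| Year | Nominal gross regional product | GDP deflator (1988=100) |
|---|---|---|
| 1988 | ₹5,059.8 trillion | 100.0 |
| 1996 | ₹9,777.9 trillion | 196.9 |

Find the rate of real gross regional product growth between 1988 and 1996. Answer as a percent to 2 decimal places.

Deflate each year: 1988 → 5059.8/1.000 = 5059.80; 1996 → 9777.9/1.969 = 4965.92.
So real gross regional product changed by 4965.92/5059.80 − 1 = -0.0186, i.e. -1.86%.

-1.86%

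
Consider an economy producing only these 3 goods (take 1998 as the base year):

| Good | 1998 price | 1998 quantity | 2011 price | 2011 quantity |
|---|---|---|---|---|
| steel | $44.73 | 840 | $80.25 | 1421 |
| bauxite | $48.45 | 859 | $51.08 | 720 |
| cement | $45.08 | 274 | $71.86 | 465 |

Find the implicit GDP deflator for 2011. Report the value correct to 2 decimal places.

154.28

Nominal GDP 2011 = 80.25·1421 + 51.08·720 + 71.86·465 = 184227.75.
Real GDP 2011 (at 1998 prices) = 44.73·1421 + 48.45·720 + 45.08·465 = 119407.53.
Deflator = Nominal/Real × 100 = 184227.75/119407.53 × 100 = 154.285.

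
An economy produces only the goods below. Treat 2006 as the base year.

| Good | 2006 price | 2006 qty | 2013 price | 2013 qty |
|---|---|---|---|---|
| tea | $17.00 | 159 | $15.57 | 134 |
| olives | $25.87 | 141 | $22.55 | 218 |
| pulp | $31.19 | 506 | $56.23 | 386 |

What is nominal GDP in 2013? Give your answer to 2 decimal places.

$28707.06

Nominal GDP 2013 = Σ (p_2013 × q_2013) = 15.57·134 + 22.55·218 + 56.23·386 = 28707.06.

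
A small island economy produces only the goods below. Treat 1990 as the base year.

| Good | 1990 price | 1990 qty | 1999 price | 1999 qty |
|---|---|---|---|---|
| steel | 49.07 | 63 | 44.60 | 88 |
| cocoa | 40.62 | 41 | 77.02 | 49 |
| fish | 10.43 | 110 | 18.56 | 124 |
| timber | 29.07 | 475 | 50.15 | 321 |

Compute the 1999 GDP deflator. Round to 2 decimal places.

154.12

Nominal GDP 1999 = 44.60·88 + 77.02·49 + 18.56·124 + 50.15·321 = 26098.37.
Real GDP 1999 (at 1990 prices) = 49.07·88 + 40.62·49 + 10.43·124 + 29.07·321 = 16933.33.
Deflator = Nominal/Real × 100 = 26098.37/16933.33 × 100 = 154.124.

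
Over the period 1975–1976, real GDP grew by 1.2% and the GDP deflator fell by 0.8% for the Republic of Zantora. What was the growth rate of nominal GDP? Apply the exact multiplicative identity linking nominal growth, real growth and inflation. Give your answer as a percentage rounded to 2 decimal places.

0.39%

(1 + g_nom) = (1 + g_real)(1 + π) = 1.0120 × 0.9920 = 1.00390.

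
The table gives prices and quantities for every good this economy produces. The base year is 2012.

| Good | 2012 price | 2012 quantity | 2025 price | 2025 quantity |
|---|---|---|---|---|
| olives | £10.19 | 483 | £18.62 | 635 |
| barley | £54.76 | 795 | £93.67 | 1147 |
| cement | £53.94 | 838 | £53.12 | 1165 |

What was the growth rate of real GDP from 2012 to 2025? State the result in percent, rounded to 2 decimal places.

Real GDP 2012 = Nominal GDP 2012 = 10.19·483 + 54.76·795 + 53.94·838 = 93657.69.
Real GDP 2025 (at 2012 prices) = 10.19·635 + 54.76·1147 + 53.94·1165 = 132120.47.
Real growth = 132120.47/93657.69 − 1 = 0.4107.

41.07%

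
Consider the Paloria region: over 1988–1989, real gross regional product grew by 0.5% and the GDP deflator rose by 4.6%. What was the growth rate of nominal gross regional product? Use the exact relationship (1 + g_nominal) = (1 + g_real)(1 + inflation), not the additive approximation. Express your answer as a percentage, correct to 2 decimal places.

(1 + g_nom) = (1 + g_real)(1 + π) = 1.0050 × 1.0460 = 1.05123.

5.12%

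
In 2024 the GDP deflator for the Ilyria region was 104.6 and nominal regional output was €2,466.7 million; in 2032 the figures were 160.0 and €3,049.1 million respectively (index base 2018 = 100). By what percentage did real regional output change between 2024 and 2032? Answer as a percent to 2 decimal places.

Real regional output 2024 = 2466.7 / 1.046 = 2358.22.
Real regional output 2032 = 3049.1 / 1.600 = 1905.69.
Real growth = 1905.69 / 2358.22 − 1 = -0.1919.

-19.19%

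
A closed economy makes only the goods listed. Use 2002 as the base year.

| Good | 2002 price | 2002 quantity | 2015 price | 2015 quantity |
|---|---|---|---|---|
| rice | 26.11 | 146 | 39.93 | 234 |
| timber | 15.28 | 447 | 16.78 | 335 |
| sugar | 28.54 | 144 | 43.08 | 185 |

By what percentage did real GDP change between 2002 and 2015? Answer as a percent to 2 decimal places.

Real GDP 2002 = Nominal GDP 2002 = 26.11·146 + 15.28·447 + 28.54·144 = 14751.98.
Real GDP 2015 (at 2002 prices) = 26.11·234 + 15.28·335 + 28.54·185 = 16508.44.
Real growth = 16508.44/14751.98 − 1 = 0.1191.

11.91%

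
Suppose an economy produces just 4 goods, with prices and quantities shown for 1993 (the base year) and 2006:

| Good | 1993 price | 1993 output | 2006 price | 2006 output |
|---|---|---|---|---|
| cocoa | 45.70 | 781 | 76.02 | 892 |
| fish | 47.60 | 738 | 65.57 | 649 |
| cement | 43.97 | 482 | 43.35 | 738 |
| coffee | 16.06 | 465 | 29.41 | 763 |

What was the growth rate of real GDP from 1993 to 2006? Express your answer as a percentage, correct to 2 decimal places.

16.97%

Real GDP 1993 = Nominal GDP 1993 = 45.70·781 + 47.60·738 + 43.97·482 + 16.06·465 = 99481.94.
Real GDP 2006 (at 1993 prices) = 45.70·892 + 47.60·649 + 43.97·738 + 16.06·763 = 116360.44.
Real growth = 116360.44/99481.94 − 1 = 0.1697.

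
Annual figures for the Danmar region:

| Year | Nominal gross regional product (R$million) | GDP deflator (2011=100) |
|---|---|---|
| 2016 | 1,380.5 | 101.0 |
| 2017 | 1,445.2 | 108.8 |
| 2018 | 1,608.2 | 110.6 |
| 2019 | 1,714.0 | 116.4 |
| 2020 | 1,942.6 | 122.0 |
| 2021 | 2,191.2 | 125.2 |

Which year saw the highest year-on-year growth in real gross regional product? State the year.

2021

2017: real = 1445.2/1.088 = 1328.31; growth vs 2016 (1366.83) = -2.82%.
2018: real = 1608.2/1.106 = 1454.07; growth vs 2017 (1328.31) = 9.47%.
2019: real = 1714.0/1.164 = 1472.51; growth vs 2018 (1454.07) = 1.27%.
2020: real = 1942.6/1.220 = 1592.30; growth vs 2019 (1472.51) = 8.14%.
2021: real = 2191.2/1.252 = 1750.16; growth vs 2020 (1592.30) = 9.91%.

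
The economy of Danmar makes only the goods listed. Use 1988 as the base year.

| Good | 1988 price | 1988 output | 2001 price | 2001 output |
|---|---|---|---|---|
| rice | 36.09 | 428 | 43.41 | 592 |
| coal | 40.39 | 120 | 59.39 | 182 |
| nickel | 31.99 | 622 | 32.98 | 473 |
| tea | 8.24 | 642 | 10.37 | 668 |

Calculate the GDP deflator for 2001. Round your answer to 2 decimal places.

Nominal GDP 2001 = 43.41·592 + 59.39·182 + 32.98·473 + 10.37·668 = 59034.40.
Real GDP 2001 (at 1988 prices) = 36.09·592 + 40.39·182 + 31.99·473 + 8.24·668 = 49351.85.
Deflator = Nominal/Real × 100 = 59034.40/49351.85 × 100 = 119.619.

119.62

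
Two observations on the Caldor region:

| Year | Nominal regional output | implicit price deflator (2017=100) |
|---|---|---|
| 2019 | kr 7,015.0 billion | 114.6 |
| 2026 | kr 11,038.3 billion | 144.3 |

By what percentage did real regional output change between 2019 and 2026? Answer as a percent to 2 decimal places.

24.97%

Real regional output 2019 = 7015.0 / 1.146 = 6121.29.
Real regional output 2026 = 11038.3 / 1.443 = 7649.55.
Real growth = 7649.55 / 6121.29 − 1 = 0.2497.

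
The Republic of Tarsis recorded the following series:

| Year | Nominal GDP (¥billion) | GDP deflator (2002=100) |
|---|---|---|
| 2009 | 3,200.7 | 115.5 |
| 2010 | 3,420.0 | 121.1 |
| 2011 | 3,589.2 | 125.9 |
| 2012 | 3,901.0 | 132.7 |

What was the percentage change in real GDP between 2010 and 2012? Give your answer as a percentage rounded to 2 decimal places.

Real GDP 2010 = 3420.0/1.211 = 2824.11.
Real GDP 2012 = 3901.0/1.327 = 2939.71.
Change = 2939.71/2824.11 − 1 = 0.0409.

4.09%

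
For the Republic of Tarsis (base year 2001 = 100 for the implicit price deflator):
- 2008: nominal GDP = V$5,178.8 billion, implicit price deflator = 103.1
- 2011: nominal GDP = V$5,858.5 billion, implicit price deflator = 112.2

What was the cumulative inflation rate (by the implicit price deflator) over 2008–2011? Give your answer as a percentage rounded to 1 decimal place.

Price-level change = 112.2 / 103.1 − 1 = 0.0883.

8.8%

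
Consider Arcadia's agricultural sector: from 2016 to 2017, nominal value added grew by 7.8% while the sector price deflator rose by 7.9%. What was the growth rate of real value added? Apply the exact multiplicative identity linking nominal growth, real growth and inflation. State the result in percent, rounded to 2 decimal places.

-0.09%

(1 + g_nom) = (1 + g_real)(1 + π), so g_real = 1.0780 / 1.0790 − 1 = -0.00093.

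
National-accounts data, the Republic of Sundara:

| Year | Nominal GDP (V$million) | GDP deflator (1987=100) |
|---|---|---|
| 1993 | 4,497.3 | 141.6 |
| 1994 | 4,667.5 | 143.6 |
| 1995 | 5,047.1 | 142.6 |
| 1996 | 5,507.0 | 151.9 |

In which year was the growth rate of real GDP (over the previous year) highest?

1995

1994: real = 4667.5/1.436 = 3250.35; growth vs 1993 (3176.06) = 2.34%.
1995: real = 5047.1/1.426 = 3539.34; growth vs 1994 (3250.35) = 8.89%.
1996: real = 5507.0/1.519 = 3625.41; growth vs 1995 (3539.34) = 2.43%.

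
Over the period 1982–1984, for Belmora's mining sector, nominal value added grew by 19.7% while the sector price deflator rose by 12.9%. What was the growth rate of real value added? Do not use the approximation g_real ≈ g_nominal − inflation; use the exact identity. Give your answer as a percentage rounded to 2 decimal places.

(1 + g_nom) = (1 + g_real)(1 + π), so g_real = 1.1970 / 1.1290 − 1 = 0.06023.

6.02%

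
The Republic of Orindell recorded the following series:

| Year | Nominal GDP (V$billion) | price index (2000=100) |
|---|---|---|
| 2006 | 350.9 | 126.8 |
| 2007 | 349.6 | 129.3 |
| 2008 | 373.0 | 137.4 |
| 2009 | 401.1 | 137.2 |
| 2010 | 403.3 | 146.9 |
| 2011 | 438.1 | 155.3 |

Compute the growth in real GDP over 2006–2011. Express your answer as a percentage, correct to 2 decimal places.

1.94%

Real GDP 2006 = 350.9/1.268 = 276.74.
Real GDP 2011 = 438.1/1.553 = 282.10.
Change = 282.10/276.74 − 1 = 0.0194.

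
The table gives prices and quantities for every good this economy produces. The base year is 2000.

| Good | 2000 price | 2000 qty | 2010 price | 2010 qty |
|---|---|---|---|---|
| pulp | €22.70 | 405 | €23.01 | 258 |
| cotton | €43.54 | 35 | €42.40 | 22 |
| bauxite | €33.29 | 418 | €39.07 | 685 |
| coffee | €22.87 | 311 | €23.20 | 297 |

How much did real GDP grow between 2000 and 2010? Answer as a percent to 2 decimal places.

14.70%

Real GDP 2000 = Nominal GDP 2000 = 22.70·405 + 43.54·35 + 33.29·418 + 22.87·311 = 31745.19.
Real GDP 2010 (at 2000 prices) = 22.70·258 + 43.54·22 + 33.29·685 + 22.87·297 = 36410.52.
Real growth = 36410.52/31745.19 − 1 = 0.1470.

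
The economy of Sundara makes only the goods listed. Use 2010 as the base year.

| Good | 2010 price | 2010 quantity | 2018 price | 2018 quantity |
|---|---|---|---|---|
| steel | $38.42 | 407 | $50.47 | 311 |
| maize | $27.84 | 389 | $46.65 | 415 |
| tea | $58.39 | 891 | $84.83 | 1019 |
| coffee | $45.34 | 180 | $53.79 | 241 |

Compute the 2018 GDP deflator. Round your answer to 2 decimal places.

Nominal GDP 2018 = 50.47·311 + 46.65·415 + 84.83·1019 + 53.79·241 = 134461.08.
Real GDP 2018 (at 2010 prices) = 38.42·311 + 27.84·415 + 58.39·1019 + 45.34·241 = 93928.57.
Deflator = Nominal/Real × 100 = 134461.08/93928.57 × 100 = 143.152.

143.15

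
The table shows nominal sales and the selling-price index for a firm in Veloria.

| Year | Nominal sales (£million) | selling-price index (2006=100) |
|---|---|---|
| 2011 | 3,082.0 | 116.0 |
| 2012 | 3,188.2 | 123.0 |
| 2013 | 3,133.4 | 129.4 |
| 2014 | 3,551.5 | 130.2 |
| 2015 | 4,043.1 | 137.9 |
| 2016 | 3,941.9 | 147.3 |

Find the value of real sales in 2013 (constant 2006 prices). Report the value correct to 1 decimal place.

£2,421.5 million

Real sales 2013 = 3133.4 / 1.294 = 2421.48.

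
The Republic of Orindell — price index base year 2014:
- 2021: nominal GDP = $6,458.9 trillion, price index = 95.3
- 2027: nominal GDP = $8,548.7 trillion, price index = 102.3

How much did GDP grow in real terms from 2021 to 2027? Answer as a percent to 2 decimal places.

23.30%

Deflate each year: 2021 → 6458.9/0.953 = 6777.44; 2027 → 8548.7/1.023 = 8356.50.
So real GDP changed by 8356.50/6777.44 − 1 = 0.2330, i.e. 23.30%.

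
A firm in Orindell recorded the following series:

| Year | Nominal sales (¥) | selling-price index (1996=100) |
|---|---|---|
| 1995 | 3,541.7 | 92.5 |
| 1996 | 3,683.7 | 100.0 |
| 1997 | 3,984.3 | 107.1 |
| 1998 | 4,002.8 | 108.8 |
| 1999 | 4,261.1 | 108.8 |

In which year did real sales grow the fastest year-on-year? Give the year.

1996: real = 3683.7/1.000 = 3683.70; growth vs 1995 (3828.86) = -3.79%.
1997: real = 3984.3/1.071 = 3720.17; growth vs 1996 (3683.70) = 0.99%.
1998: real = 4002.8/1.088 = 3679.04; growth vs 1997 (3720.17) = -1.11%.
1999: real = 4261.1/1.088 = 3916.45; growth vs 1998 (3679.04) = 6.45%.

1999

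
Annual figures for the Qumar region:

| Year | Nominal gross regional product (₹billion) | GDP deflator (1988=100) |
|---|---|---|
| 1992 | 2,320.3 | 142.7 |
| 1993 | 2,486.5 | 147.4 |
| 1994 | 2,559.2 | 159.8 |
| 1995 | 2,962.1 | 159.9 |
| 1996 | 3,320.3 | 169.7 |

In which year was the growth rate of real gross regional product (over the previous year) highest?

1993: real = 2486.5/1.474 = 1686.91; growth vs 1992 (1626.00) = 3.75%.
1994: real = 2559.2/1.598 = 1601.50; growth vs 1993 (1686.91) = -5.06%.
1995: real = 2962.1/1.599 = 1852.47; growth vs 1994 (1601.50) = 15.67%.
1996: real = 3320.3/1.697 = 1956.57; growth vs 1995 (1852.47) = 5.62%.

1995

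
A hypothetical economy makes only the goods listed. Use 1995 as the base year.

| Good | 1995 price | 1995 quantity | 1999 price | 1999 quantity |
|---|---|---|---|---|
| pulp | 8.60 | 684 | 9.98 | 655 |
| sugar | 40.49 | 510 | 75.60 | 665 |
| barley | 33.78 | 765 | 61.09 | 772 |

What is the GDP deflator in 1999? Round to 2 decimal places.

177.32

Nominal GDP 1999 = 9.98·655 + 75.60·665 + 61.09·772 = 103972.38.
Real GDP 1999 (at 1995 prices) = 8.60·655 + 40.49·665 + 33.78·772 = 58637.01.
Deflator = Nominal/Real × 100 = 103972.38/58637.01 × 100 = 177.315.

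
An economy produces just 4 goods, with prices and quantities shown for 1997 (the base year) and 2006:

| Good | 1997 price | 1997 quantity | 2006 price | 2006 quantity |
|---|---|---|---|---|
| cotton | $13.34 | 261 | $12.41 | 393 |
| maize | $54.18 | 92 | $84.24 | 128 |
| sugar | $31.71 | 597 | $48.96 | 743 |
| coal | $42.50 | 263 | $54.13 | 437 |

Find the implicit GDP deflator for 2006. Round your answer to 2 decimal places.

139.37

Nominal GDP 2006 = 12.41·393 + 84.24·128 + 48.96·743 + 54.13·437 = 75691.94.
Real GDP 2006 (at 1997 prices) = 13.34·393 + 54.18·128 + 31.71·743 + 42.50·437 = 54310.69.
Deflator = Nominal/Real × 100 = 75691.94/54310.69 × 100 = 139.368.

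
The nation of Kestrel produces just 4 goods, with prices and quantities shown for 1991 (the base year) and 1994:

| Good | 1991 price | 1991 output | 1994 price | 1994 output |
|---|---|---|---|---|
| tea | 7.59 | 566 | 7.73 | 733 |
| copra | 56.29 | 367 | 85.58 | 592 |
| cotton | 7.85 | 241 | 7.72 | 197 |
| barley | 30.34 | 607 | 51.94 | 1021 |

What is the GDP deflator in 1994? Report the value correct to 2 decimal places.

155.27

Nominal GDP 1994 = 7.73·733 + 85.58·592 + 7.72·197 + 51.94·1021 = 110881.03.
Real GDP 1994 (at 1991 prices) = 7.59·733 + 56.29·592 + 7.85·197 + 30.34·1021 = 71410.74.
Deflator = Nominal/Real × 100 = 110881.03/71410.74 × 100 = 155.272.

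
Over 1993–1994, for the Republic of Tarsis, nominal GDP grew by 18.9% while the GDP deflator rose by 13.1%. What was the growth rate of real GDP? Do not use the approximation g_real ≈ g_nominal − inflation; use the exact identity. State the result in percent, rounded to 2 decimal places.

(1 + g_nom) = (1 + g_real)(1 + π), so g_real = 1.1890 / 1.1310 − 1 = 0.05128.

5.13%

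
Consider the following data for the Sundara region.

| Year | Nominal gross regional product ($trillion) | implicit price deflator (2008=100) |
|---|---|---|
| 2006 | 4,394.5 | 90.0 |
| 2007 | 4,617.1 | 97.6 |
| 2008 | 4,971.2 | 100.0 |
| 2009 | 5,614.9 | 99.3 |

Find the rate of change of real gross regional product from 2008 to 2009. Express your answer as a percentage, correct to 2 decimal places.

13.74%

Real gross regional product 2008 = 4971.2/1.000 = 4971.20.
Real gross regional product 2009 = 5614.9/0.993 = 5654.48.
Change = 5654.48/4971.20 − 1 = 0.1374.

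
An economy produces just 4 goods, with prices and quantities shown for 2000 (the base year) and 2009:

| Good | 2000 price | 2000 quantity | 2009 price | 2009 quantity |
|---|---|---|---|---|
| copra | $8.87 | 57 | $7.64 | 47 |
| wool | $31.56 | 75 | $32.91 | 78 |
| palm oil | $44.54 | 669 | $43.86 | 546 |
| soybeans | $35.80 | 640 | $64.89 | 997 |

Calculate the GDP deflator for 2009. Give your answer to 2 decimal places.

145.60

Nominal GDP 2009 = 7.64·47 + 32.91·78 + 43.86·546 + 64.89·997 = 91568.95.
Real GDP 2009 (at 2000 prices) = 8.87·47 + 31.56·78 + 44.54·546 + 35.80·997 = 62890.01.
Deflator = Nominal/Real × 100 = 91568.95/62890.01 × 100 = 145.602.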